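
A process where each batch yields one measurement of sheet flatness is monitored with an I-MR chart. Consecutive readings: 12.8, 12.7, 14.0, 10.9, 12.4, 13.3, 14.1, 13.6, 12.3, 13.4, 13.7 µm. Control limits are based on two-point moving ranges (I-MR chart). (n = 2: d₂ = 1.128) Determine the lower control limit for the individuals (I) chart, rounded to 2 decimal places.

10.12

X̄ = (12.8 + 12.7 + 14.0 + 10.9 + 12.4 + 13.3 + 14.1 + 13.6 + 12.3 + 13.4 + 13.7) / 11 = 13.0182
Moving ranges: 0.1, 1.3, 3.1, 1.5, 0.9, 0.8, 0.5, 1.3, 1.1, 0.3; M̄R̄ = 10.9000 / 10 = 1.0900
LCL = X̄ − 3·M̄R̄/d₂ = 13.0182 − 3 × 1.0900 / 1.128 = 10.1192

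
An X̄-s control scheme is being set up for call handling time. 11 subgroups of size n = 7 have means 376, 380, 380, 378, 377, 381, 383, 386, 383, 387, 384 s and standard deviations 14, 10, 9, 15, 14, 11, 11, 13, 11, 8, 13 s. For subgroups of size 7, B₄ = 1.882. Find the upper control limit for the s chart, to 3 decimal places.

s̄ = (14 + 10 + 9 + 15 + 14 + 11 + 11 + 13 + 11 + 8 + 13) / 11 = 11.7273
UCL_s = B₄·s̄ = 1.882 × 11.7273 = 22.0707

22.071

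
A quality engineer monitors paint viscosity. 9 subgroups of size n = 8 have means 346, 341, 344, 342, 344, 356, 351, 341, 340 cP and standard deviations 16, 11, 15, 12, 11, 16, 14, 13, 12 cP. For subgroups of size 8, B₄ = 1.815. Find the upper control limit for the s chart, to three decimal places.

24.200

s̄ = (16 + 11 + 15 + 12 + 11 + 16 + 14 + 13 + 12) / 9 = 13.3333
UCL_s = B₄·s̄ = 1.815 × 13.3333 = 24.2000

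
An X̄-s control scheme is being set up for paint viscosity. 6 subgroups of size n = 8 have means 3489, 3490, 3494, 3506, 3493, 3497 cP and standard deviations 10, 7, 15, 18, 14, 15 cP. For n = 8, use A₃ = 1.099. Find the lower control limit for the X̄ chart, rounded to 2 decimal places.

X̄̄ = (3489 + 3490 + 3494 + 3506 + 3493 + 3497) / 6 = 3494.8333
s̄ = (10 + 7 + 15 + 18 + 14 + 15) / 6 = 13.1667
LCL = X̄̄ − A₃·s̄ = 3494.8333 − 1.099 × 13.1667 = 3480.3632

3480.36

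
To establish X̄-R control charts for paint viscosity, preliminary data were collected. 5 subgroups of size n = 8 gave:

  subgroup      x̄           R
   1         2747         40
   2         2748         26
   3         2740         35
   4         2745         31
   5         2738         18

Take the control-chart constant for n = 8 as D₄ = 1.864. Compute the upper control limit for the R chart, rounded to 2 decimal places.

R̄ = (40 + 26 + 35 + 31 + 18) / 5 = 150.0000 / 5 = 30.0000
UCL_R = D₄·R̄ = 1.864 × 30.0000 = 55.9200

55.92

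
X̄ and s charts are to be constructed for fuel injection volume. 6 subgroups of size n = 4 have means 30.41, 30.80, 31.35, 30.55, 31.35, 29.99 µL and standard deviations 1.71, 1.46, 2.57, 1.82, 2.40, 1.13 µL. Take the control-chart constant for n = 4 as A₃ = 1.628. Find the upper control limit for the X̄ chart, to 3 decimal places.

33.751

X̄̄ = (30.41 + 30.80 + 31.35 + 30.55 + 31.35 + 29.99) / 6 = 30.7417
s̄ = (1.71 + 1.46 + 2.57 + 1.82 + 2.40 + 1.13) / 6 = 1.8483
UCL = X̄̄ + A₃·s̄ = 30.7417 + 1.628 × 1.8483 = 33.7508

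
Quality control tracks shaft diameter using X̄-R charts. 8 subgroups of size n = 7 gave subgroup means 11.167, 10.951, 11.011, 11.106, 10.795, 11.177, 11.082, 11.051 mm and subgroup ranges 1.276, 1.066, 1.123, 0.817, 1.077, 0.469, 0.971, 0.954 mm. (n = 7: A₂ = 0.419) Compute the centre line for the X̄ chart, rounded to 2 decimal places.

X̄̄ = (11.167 + 10.951 + 11.011 + 11.106 + 10.795 + 11.177 + 11.082 + 11.051) / 8 = 88.3400 / 8 = 11.0425
CL = X̄̄ = 11.0425

11.04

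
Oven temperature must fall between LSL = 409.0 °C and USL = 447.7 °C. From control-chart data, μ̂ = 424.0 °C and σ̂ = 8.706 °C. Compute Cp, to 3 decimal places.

0.741

Cp = (USL − LSL) / (6σ̂) = (447.7 − 409.0) / (6 × 8.706) = 38.7000 / 52.2360 = 0.7409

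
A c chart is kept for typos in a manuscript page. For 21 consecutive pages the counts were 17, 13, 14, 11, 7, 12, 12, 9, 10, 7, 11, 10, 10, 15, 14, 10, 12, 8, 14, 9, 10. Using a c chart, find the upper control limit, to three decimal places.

c̄ = (17 + 13 + 14 + 11 + 7 + 12 + 12 + 9 + 10 + 7 + 11 + 10 + 10 + 15 + 14 + 10 + 12 + 8 + 14 + 9 + 10) / 21 = 235 / 21 = 11.1905
UCL = c̄ + 3√c̄ = 11.1905 + 3 × √11.1905 = 11.1905 + 3 × 3.3452 = 21.2261

21.226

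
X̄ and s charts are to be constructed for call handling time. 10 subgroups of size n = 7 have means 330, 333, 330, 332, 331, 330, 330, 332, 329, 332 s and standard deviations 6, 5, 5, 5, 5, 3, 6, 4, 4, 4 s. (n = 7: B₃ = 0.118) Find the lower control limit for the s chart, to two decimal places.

0.55

s̄ = (6 + 5 + 5 + 5 + 5 + 3 + 6 + 4 + 4 + 4) / 10 = 4.7000
LCL_s = B₃·s̄ = 0.118 × 4.7000 = 0.5546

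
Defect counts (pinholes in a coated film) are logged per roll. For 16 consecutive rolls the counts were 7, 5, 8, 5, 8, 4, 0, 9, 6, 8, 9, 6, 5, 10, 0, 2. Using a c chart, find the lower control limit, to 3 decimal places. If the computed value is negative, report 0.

c̄ = (7 + 5 + 8 + 5 + 8 + 4 + 0 + 9 + 6 + 8 + 9 + 6 + 5 + 10 + 0 + 2) / 16 = 92 / 16 = 5.7500
LCL = c̄ − 3√c̄ = 5.7500 − 3 × 2.3979 = -1.4437 → 0 (cannot be negative)

0.000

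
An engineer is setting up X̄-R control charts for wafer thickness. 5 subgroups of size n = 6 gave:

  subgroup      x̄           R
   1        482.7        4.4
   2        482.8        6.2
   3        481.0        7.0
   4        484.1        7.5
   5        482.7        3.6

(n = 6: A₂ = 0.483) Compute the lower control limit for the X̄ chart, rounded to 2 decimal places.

479.89

X̄̄ = (482.7 + 482.8 + 481.0 + 484.1 + 482.7) / 5 = 2413.3000 / 5 = 482.6600
R̄ = (4.4 + 6.2 + 7.0 + 7.5 + 3.6) / 5 = 28.7000 / 5 = 5.7400
LCL = X̄̄ − A₂·R̄ = 482.6600 − 0.483 × 5.7400 = 479.8876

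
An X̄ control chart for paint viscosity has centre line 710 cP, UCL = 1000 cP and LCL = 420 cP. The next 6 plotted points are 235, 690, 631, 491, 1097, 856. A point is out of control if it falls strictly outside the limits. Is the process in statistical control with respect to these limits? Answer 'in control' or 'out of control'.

Compare each point to [420, 1000]: sample 1 = 235 < LCL; sample 5 = 1097 > UCL.

out of control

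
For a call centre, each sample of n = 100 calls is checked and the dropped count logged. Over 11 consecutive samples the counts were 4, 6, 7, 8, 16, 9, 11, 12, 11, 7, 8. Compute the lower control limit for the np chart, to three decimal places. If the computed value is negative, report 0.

p̄ = Σdᵢ / (k·n) = 99 / (11 × 100) = 0.09000
LCL = np̄ − 3·√(np̄(1−p̄)) = 9.0000 − 3 × 2.8618 = 0.4145

0.415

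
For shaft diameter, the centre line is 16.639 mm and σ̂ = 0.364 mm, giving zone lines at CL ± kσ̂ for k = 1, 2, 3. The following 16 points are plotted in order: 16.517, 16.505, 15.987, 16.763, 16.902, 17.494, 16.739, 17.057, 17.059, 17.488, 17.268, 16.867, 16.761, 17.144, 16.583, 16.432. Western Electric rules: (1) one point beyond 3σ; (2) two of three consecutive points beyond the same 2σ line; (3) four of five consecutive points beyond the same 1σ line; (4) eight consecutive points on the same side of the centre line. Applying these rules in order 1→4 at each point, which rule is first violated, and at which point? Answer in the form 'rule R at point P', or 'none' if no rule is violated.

Zone of each point (C = within 1σ̂, B = 1σ̂–2σ̂, A = 2σ̂–3σ̂, * = beyond 3σ̂; sign = side of CL): 1:-C, 2:-C, 3:-B, 4:+C, 5:+C, 6:+A, 7:+C, 8:+B, 9:+B, 10:+A, 11:+B, 12:+C, 13:+C, 14:+B, 15:-C, 16:-C
Rule 3 (four of five consecutive points beyond the same 1σ limit) is satisfied at point 10.

rule 3 at point 10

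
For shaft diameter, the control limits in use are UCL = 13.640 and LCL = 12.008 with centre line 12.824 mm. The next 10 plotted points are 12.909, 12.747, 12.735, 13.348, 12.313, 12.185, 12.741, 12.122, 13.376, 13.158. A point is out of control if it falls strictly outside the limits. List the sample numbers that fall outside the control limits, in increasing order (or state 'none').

none

All 10 points lie within [12.008, 13.640].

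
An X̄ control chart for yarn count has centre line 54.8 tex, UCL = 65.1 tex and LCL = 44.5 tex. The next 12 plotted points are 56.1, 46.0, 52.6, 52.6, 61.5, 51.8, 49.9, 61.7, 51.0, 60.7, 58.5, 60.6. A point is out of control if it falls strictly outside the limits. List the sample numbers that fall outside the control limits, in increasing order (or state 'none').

none

All 12 points lie within [44.5, 65.1].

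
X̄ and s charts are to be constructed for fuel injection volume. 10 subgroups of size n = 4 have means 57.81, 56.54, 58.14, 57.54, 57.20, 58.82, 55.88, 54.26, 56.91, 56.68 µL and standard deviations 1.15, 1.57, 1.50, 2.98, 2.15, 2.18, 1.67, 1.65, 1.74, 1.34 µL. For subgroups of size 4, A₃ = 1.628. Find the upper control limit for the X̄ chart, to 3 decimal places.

59.897

X̄̄ = (57.81 + 56.54 + 58.14 + 57.54 + 57.20 + 58.82 + 55.88 + 54.26 + 56.91 + 56.68) / 10 = 56.9780
s̄ = (1.15 + 1.57 + 1.50 + 2.98 + 2.15 + 2.18 + 1.67 + 1.65 + 1.74 + 1.34) / 10 = 1.7930
UCL = X̄̄ + A₃·s̄ = 56.9780 + 1.628 × 1.7930 = 59.8970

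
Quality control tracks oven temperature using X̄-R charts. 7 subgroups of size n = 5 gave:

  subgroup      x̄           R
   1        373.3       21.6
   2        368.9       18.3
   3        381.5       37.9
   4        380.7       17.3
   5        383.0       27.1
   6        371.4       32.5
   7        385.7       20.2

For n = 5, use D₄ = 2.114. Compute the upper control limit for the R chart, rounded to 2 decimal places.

R̄ = (21.6 + 18.3 + 37.9 + 17.3 + 27.1 + 32.5 + 20.2) / 7 = 174.9000 / 7 = 24.9857
UCL_R = D₄·R̄ = 2.114 × 24.9857 = 52.8198

52.82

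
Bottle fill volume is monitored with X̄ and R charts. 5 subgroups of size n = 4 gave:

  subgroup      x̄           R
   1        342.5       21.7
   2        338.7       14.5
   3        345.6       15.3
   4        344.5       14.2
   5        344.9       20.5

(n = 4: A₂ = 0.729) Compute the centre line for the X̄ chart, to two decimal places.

343.24

X̄̄ = (342.5 + 338.7 + 345.6 + 344.5 + 344.9) / 5 = 1716.2000 / 5 = 343.2400
CL = X̄̄ = 343.2400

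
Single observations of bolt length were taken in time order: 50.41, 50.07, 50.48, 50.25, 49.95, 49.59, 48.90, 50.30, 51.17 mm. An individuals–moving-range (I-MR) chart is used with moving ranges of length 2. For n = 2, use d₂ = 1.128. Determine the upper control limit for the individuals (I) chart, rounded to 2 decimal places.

X̄ = (50.41 + 50.07 + 50.48 + 50.25 + 49.95 + 49.59 + 48.90 + 50.30 + 51.17) / 9 = 50.1244
Moving ranges: 0.34, 0.41, 0.23, 0.30, 0.36, 0.69, 1.40, 0.87; M̄R̄ = 4.6000 / 8 = 0.5750
UCL = X̄ + 3·M̄R̄/d₂ = 50.1244 + 3 × 0.5750 / 1.128 = 51.6537

51.65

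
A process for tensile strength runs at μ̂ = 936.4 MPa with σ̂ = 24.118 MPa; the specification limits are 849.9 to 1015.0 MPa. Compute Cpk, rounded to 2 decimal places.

1.09

Cpu = (USL − μ̂) / (3σ̂) = (1015.0 − 936.4) / (3 × 24.118) = 1.0863; Cpl = (μ̂ − LSL) / (3σ̂) = (936.4 − 849.9) / (3 × 24.118) = 1.1955; Cpk = min(Cpu, Cpl) = 1.0863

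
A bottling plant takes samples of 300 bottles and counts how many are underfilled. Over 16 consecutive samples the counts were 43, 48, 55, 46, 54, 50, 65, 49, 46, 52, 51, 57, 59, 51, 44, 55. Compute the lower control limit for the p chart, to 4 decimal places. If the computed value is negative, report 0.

p̄ = Σdᵢ / (k·n) = 825 / (16 × 300) = 0.17188
LCL = p̄ − 3·√(p̄(1−p̄)/n) = 0.17188 − 3 × 0.02178 = 0.10653

0.1065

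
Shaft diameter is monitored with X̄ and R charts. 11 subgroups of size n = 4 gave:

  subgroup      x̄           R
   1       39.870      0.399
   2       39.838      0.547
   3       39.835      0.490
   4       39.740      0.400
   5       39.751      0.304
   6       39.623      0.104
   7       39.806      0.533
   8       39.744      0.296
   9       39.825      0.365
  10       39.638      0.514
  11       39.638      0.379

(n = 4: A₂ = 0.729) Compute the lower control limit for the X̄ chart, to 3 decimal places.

39.468

X̄̄ = (39.870 + 39.838 + 39.835 + 39.740 + 39.751 + 39.623 + 39.806 + 39.744 + 39.825 + 39.638 + 39.638) / 11 = 437.3080 / 11 = 39.7553
R̄ = (0.399 + 0.547 + 0.490 + 0.400 + 0.304 + 0.104 + 0.533 + 0.296 + 0.365 + 0.514 + 0.379) / 11 = 4.3310 / 11 = 0.3937
LCL = X̄̄ − A₂·R̄ = 39.7553 − 0.729 × 0.3937 = 39.4682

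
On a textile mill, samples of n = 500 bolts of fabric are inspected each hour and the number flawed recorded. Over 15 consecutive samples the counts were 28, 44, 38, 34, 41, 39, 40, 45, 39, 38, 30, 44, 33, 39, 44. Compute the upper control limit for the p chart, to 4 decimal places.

p̄ = Σdᵢ / (k·n) = 576 / (15 × 500) = 0.07680
UCL = p̄ + 3·√(p̄(1−p̄)/n) = 0.07680 + 3 × √(0.07680×0.92320/500) = 0.07680 + 3 × 0.01191 = 0.11252

0.1125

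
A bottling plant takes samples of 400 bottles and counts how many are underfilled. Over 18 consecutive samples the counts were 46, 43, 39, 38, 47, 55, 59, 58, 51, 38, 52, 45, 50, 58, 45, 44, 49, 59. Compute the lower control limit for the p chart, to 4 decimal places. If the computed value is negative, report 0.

0.0726

p̄ = Σdᵢ / (k·n) = 876 / (18 × 400) = 0.12167
LCL = p̄ − 3·√(p̄(1−p̄)/n) = 0.12167 − 3 × 0.01635 = 0.07263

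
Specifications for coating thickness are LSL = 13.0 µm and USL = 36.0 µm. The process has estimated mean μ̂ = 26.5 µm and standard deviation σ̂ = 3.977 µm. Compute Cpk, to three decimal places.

0.796

Cpu = (USL − μ̂) / (3σ̂) = (36.0 − 26.5) / (3 × 3.977) = 0.7962; Cpl = (μ̂ − LSL) / (3σ̂) = (26.5 − 13.0) / (3 × 3.977) = 1.1315; Cpk = min(Cpu, Cpl) = 0.7962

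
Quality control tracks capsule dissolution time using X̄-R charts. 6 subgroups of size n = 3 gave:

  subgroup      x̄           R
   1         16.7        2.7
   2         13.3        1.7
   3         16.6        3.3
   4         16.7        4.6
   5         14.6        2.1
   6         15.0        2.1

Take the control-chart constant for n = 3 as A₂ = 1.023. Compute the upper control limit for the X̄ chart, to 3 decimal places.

X̄̄ = (16.7 + 13.3 + 16.6 + 16.7 + 14.6 + 15.0) / 6 = 92.9000 / 6 = 15.4833
R̄ = (2.7 + 1.7 + 3.3 + 4.6 + 2.1 + 2.1) / 6 = 16.5000 / 6 = 2.7500
UCL = X̄̄ + A₂·R̄ = 15.4833 + 1.023 × 2.7500 = 18.2966

18.297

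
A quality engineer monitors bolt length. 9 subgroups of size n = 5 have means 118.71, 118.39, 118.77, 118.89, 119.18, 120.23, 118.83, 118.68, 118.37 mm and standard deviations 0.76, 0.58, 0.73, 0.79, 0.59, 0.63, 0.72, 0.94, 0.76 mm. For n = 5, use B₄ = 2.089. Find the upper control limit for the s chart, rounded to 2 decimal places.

s̄ = (0.76 + 0.58 + 0.73 + 0.79 + 0.59 + 0.63 + 0.72 + 0.94 + 0.76) / 9 = 0.7222
UCL_s = B₄·s̄ = 2.089 × 0.7222 = 1.5087

1.51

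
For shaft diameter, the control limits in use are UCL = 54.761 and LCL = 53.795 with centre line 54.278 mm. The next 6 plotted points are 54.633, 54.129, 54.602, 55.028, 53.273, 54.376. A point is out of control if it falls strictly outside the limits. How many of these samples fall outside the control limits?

2

Compare each point to [53.795, 54.761]: sample 4 = 55.028 > UCL; sample 5 = 53.273 < LCL.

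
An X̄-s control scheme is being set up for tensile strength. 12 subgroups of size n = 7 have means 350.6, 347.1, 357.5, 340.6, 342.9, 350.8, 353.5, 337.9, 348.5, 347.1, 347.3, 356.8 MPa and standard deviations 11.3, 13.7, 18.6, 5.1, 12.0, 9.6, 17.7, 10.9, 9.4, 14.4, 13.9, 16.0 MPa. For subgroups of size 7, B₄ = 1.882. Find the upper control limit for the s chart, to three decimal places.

s̄ = (11.3 + 13.7 + 18.6 + 5.1 + 12.0 + 9.6 + 17.7 + 10.9 + 9.4 + 14.4 + 13.9 + 16.0) / 12 = 12.7167
UCL_s = B₄·s̄ = 1.882 × 12.7167 = 23.9328

23.933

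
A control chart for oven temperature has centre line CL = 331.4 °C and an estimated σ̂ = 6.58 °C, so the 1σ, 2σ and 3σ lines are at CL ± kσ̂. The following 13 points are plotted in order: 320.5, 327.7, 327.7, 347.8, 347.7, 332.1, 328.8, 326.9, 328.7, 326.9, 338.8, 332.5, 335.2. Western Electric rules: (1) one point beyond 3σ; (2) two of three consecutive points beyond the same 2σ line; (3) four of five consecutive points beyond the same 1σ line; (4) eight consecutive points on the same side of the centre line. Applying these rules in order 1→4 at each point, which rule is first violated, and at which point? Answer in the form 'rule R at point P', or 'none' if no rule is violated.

Zone of each point (C = within 1σ̂, B = 1σ̂–2σ̂, A = 2σ̂–3σ̂, * = beyond 3σ̂; sign = side of CL): 1:-B, 2:-C, 3:-C, 4:+A, 5:+A, 6:+C, 7:-C, 8:-C, 9:-C, 10:-C, 11:+B, 12:+C, 13:+C
Rule 2 (two of three consecutive points beyond the same 2σ limit) is satisfied at point 5.

rule 2 at point 5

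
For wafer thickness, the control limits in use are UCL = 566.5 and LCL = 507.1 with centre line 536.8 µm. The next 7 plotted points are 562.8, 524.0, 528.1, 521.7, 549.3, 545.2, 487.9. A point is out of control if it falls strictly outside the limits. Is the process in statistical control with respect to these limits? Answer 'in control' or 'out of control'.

out of control

Compare each point to [507.1, 566.5]: sample 7 = 487.9 < LCL.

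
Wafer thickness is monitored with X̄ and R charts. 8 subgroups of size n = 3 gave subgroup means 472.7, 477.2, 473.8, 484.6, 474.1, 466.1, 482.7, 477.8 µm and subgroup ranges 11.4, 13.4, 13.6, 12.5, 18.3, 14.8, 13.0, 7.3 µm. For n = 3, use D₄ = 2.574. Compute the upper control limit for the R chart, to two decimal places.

33.56

R̄ = (11.4 + 13.4 + 13.6 + 12.5 + 18.3 + 14.8 + 13.0 + 7.3) / 8 = 104.3000 / 8 = 13.0375
UCL_R = D₄·R̄ = 2.574 × 13.0375 = 33.5585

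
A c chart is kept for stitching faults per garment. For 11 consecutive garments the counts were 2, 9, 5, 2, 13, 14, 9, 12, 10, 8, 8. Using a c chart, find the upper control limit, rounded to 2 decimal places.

c̄ = (2 + 9 + 5 + 2 + 13 + 14 + 9 + 12 + 10 + 8 + 8) / 11 = 92 / 11 = 8.3636
UCL = c̄ + 3√c̄ = 8.3636 + 3 × √8.3636 = 8.3636 + 3 × 2.8920 = 17.0396

17.04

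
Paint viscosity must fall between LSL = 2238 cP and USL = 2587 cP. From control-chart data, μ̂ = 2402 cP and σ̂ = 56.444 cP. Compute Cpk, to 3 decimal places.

0.969

Cpu = (USL − μ̂) / (3σ̂) = (2587 − 2402) / (3 × 56.444) = 1.0925; Cpl = (μ̂ − LSL) / (3σ̂) = (2402 − 2238) / (3 × 56.444) = 0.9685; Cpk = min(Cpu, Cpl) = 0.9685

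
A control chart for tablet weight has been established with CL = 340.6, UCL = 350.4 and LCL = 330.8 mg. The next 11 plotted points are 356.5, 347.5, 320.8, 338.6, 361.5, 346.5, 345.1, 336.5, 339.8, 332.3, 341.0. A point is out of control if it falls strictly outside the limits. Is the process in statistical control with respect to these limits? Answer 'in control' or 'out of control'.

Compare each point to [330.8, 350.4]: sample 1 = 356.5 > UCL; sample 3 = 320.8 < LCL; sample 5 = 361.5 > UCL.

out of control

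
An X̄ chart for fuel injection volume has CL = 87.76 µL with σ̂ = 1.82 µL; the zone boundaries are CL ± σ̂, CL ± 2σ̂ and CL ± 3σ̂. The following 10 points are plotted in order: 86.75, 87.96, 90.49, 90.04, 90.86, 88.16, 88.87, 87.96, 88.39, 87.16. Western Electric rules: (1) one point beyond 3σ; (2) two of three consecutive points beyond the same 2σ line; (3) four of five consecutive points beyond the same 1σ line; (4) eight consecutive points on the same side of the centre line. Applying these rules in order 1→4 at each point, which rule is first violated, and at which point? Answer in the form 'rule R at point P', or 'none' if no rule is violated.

rule 4 at point 9

Zone of each point (C = within 1σ̂, B = 1σ̂–2σ̂, A = 2σ̂–3σ̂, * = beyond 3σ̂; sign = side of CL): 1:-C, 2:+C, 3:+B, 4:+B, 5:+B, 6:+C, 7:+C, 8:+C, 9:+C, 10:-C
Rule 4 (eight consecutive points on the same side of the centre line) is satisfied at point 9.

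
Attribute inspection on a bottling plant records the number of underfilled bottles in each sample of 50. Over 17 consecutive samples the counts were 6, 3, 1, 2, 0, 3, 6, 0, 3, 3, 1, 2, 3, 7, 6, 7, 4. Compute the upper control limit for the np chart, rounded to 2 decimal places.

8.66

p̄ = Σdᵢ / (k·n) = 57 / (17 × 50) = 0.06706
UCL = np̄ + 3·√(np̄(1−p̄)) = 3.3529 + 3 × √(3.3529×0.93294) = 3.3529 + 3 × 1.7686 = 8.6589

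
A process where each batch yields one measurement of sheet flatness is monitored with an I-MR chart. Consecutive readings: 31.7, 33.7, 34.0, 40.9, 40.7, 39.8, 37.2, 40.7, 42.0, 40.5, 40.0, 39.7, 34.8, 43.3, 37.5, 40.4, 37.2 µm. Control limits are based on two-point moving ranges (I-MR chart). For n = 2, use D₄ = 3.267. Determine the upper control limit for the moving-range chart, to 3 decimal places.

Moving ranges: 2.0, 0.3, 6.9, 0.2, 0.9, 2.6, 3.5, 1.3, 1.5, 0.5, 0.3, 4.9, 8.5, 5.8, 2.9, 3.2; M̄R̄ = 45.3000 / 16 = 2.8313
UCL_MR = D₄·M̄R̄ = 3.267 × 2.8313 = 9.2497

9.250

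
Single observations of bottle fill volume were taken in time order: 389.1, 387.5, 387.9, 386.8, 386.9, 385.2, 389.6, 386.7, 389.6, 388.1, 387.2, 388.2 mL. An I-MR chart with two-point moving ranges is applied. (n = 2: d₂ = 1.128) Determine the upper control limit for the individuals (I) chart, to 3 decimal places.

392.206

X̄ = (389.1 + 387.5 + 387.9 + 386.8 + 386.9 + 385.2 + 389.6 + 386.7 + 389.6 + 388.1 + 387.2 + 388.2) / 12 = 387.7333
Moving ranges: 1.6, 0.4, 1.1, 0.1, 1.7, 4.4, 2.9, 2.9, 1.5, 0.9, 1.0; M̄R̄ = 18.5000 / 11 = 1.6818
UCL = X̄ + 3·M̄R̄/d₂ = 387.7333 + 3 × 1.6818 / 1.128 = 392.2063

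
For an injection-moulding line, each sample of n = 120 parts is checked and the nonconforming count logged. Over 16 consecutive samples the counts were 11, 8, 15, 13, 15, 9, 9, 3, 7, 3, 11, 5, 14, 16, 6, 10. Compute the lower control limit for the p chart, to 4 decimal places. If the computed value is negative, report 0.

0.0061

p̄ = Σdᵢ / (k·n) = 155 / (16 × 120) = 0.08073
LCL = p̄ − 3·√(p̄(1−p̄)/n) = 0.08073 − 3 × 0.02487 = 0.00612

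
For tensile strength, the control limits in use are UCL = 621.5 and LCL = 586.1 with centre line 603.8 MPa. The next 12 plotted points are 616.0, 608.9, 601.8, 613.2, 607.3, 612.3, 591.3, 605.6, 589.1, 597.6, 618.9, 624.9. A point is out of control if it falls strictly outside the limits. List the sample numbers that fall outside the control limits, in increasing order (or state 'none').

12

Compare each point to [586.1, 621.5]: sample 12 = 624.9 > UCL.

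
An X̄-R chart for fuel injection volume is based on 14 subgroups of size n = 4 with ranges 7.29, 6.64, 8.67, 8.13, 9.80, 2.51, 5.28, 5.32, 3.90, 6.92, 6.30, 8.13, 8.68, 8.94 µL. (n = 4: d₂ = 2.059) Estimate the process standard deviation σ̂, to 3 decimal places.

3.348

R̄ = (7.29 + 6.64 + 8.67 + 8.13 + 9.80 + 2.51 + 5.28 + 5.32 + 3.90 + 6.92 + 6.30 + 8.13 + 8.68 + 8.94) / 14 = 6.8936
σ̂ = R̄ / d₂ = 6.8936 / 2.059 = 3.3480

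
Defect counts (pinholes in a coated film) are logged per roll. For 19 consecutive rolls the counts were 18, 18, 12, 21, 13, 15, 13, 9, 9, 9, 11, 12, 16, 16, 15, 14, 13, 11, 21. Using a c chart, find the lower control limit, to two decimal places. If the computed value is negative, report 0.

c̄ = (18 + 18 + 12 + 21 + 13 + 15 + 13 + 9 + 9 + 9 + 11 + 12 + 16 + 16 + 15 + 14 + 13 + 11 + 21) / 19 = 266 / 19 = 14.0000
LCL = c̄ − 3√c̄ = 14.0000 − 3 × 3.7417 = 2.7750

2.78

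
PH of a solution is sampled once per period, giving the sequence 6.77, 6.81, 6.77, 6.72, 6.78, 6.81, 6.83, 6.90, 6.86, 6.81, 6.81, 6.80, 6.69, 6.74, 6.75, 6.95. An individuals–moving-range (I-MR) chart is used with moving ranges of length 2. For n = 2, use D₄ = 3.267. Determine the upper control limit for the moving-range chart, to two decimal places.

Moving ranges: 0.04, 0.04, 0.05, 0.06, 0.03, 0.02, 0.07, 0.04, 0.05, 0.00, 0.01, 0.11, 0.05, 0.01, 0.20; M̄R̄ = 0.7800 / 15 = 0.0520
UCL_MR = D₄·M̄R̄ = 3.267 × 0.0520 = 0.1699

0.17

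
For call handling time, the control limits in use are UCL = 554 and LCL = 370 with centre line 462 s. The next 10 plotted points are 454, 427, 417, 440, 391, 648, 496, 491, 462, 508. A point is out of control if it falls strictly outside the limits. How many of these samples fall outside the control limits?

1

Compare each point to [370, 554]: sample 6 = 648 > UCL.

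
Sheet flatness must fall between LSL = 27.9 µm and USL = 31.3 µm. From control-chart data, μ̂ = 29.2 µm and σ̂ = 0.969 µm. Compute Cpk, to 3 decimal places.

0.447

Cpu = (USL − μ̂) / (3σ̂) = (31.3 − 29.2) / (3 × 0.969) = 0.7224; Cpl = (μ̂ − LSL) / (3σ̂) = (29.2 − 27.9) / (3 × 0.969) = 0.4472; Cpk = min(Cpu, Cpl) = 0.4472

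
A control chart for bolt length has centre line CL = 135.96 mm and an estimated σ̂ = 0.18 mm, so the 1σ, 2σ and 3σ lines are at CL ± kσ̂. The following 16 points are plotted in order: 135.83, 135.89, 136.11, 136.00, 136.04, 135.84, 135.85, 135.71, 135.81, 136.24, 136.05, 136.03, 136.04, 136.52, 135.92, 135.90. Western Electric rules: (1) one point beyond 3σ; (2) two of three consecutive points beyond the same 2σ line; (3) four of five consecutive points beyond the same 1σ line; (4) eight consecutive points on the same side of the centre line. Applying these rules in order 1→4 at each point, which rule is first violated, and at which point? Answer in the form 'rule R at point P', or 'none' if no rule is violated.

Zone of each point (C = within 1σ̂, B = 1σ̂–2σ̂, A = 2σ̂–3σ̂, * = beyond 3σ̂; sign = side of CL): 1:-C, 2:-C, 3:+C, 4:+C, 5:+C, 6:-C, 7:-C, 8:-B, 9:-C, 10:+B, 11:+C, 12:+C, 13:+C, 14:+*, 15:-C, 16:-C
Rule 1 (one point beyond the 3σ limits) is satisfied at point 14.

rule 1 at point 14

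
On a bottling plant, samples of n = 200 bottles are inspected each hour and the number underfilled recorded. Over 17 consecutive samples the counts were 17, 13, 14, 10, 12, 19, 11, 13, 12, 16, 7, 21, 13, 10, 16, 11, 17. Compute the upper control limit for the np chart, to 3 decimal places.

24.345

p̄ = Σdᵢ / (k·n) = 232 / (17 × 200) = 0.06824
UCL = np̄ + 3·√(np̄(1−p̄)) = 13.6471 + 3 × √(13.6471×0.93176) = 13.6471 + 3 × 3.5659 = 24.3448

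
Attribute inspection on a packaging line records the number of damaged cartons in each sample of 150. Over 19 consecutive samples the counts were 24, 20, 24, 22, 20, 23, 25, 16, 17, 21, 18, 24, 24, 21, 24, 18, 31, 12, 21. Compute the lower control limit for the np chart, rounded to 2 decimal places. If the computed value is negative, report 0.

8.49

p̄ = Σdᵢ / (k·n) = 405 / (19 × 150) = 0.14211
LCL = np̄ − 3·√(np̄(1−p̄)) = 21.3158 − 3 × 4.2763 = 8.4869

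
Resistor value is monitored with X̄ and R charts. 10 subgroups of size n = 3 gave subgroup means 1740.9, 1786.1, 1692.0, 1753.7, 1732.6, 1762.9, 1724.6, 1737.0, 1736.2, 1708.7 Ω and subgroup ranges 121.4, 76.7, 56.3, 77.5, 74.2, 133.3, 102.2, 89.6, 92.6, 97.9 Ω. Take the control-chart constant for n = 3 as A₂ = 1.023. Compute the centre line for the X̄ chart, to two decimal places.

X̄̄ = (1740.9 + 1786.1 + 1692.0 + 1753.7 + 1732.6 + 1762.9 + 1724.6 + 1737.0 + 1736.2 + 1708.7) / 10 = 17374.7000 / 10 = 1737.4700
CL = X̄̄ = 1737.4700

1737.47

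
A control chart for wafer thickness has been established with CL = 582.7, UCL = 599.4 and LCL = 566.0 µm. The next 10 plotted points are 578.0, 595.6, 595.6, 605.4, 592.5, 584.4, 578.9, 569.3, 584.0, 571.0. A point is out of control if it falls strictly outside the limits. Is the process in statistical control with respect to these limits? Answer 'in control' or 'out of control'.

Compare each point to [566.0, 599.4]: sample 4 = 605.4 > UCL.

out of control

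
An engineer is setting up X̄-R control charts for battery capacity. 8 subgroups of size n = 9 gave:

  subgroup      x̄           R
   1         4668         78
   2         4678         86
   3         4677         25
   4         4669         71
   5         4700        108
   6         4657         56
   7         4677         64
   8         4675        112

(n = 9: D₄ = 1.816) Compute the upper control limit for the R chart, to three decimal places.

136.200

R̄ = (78 + 86 + 25 + 71 + 108 + 56 + 64 + 112) / 8 = 600.0000 / 8 = 75.0000
UCL_R = D₄·R̄ = 1.816 × 75.0000 = 136.2000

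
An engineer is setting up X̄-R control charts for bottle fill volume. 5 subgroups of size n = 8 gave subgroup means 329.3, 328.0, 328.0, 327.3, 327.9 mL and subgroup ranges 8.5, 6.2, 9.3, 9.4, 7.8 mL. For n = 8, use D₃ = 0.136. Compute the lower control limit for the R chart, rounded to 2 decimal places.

R̄ = (8.5 + 6.2 + 9.3 + 9.4 + 7.8) / 5 = 41.2000 / 5 = 8.2400
LCL_R = D₃·R̄ = 0.136 × 8.2400 = 1.1206

1.12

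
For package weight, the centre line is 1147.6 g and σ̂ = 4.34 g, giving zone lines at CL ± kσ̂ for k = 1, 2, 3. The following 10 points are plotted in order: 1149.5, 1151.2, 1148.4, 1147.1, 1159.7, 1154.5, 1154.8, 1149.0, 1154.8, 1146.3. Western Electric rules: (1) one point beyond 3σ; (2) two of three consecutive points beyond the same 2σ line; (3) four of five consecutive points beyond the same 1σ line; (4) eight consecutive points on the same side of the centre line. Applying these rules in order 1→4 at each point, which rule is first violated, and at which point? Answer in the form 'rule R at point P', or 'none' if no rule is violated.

rule 3 at point 9

Zone of each point (C = within 1σ̂, B = 1σ̂–2σ̂, A = 2σ̂–3σ̂, * = beyond 3σ̂; sign = side of CL): 1:+C, 2:+C, 3:+C, 4:-C, 5:+A, 6:+B, 7:+B, 8:+C, 9:+B, 10:-C
Rule 3 (four of five consecutive points beyond the same 1σ limit) is satisfied at point 9.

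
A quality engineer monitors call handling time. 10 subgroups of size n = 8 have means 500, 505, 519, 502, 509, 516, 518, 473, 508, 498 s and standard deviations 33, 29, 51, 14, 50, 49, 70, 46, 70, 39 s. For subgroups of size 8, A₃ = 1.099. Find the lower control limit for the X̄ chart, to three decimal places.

X̄̄ = (500 + 505 + 519 + 502 + 509 + 516 + 518 + 473 + 508 + 498) / 10 = 504.8000
s̄ = (33 + 29 + 51 + 14 + 50 + 49 + 70 + 46 + 70 + 39) / 10 = 45.1000
LCL = X̄̄ − A₃·s̄ = 504.8000 − 1.099 × 45.1000 = 455.2351

455.235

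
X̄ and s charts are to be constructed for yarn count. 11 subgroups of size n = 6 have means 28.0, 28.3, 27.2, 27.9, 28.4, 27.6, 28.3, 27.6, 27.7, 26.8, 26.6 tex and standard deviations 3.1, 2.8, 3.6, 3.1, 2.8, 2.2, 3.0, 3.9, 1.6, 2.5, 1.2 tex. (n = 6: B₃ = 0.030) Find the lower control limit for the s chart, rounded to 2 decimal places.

s̄ = (3.1 + 2.8 + 3.6 + 3.1 + 2.8 + 2.2 + 3.0 + 3.9 + 1.6 + 2.5 + 1.2) / 11 = 2.7091
LCL_s = B₃·s̄ = 0.030 × 2.7091 = 0.0813

0.08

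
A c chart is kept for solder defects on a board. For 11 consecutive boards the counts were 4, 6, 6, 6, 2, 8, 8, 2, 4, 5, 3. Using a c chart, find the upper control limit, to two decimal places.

11.56

c̄ = (4 + 6 + 6 + 6 + 2 + 8 + 8 + 2 + 4 + 5 + 3) / 11 = 54 / 11 = 4.9091
UCL = c̄ + 3√c̄ = 4.9091 + 3 × √4.9091 = 4.9091 + 3 × 2.2156 = 11.5560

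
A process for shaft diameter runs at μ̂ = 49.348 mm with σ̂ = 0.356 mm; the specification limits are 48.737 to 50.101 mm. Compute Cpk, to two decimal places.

0.57

Cpu = (USL − μ̂) / (3σ̂) = (50.101 − 49.348) / (3 × 0.356) = 0.7051; Cpl = (μ̂ − LSL) / (3σ̂) = (49.348 − 48.737) / (3 × 0.356) = 0.5721; Cpk = min(Cpu, Cpl) = 0.5721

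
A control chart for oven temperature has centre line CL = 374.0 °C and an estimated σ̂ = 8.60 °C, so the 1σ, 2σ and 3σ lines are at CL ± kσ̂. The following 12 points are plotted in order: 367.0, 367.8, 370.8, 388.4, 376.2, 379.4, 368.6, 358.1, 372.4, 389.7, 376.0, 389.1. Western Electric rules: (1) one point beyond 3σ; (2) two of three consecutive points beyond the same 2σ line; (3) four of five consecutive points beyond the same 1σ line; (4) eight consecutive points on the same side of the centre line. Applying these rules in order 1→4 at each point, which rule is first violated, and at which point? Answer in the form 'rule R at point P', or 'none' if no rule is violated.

Zone of each point (C = within 1σ̂, B = 1σ̂–2σ̂, A = 2σ̂–3σ̂, * = beyond 3σ̂; sign = side of CL): 1:-C, 2:-C, 3:-C, 4:+B, 5:+C, 6:+C, 7:-C, 8:-B, 9:-C, 10:+B, 11:+C, 12:+B
No rule fires across all 12 points.

none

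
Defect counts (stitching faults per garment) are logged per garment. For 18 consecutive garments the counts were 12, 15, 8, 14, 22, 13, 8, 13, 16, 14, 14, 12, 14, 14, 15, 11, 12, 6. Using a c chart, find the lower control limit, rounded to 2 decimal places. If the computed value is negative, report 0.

2.15

c̄ = (12 + 15 + 8 + 14 + 22 + 13 + 8 + 13 + 16 + 14 + 14 + 12 + 14 + 14 + 15 + 11 + 12 + 6) / 18 = 233 / 18 = 12.9444
LCL = c̄ − 3√c̄ = 12.9444 − 3 × 3.5978 = 2.1509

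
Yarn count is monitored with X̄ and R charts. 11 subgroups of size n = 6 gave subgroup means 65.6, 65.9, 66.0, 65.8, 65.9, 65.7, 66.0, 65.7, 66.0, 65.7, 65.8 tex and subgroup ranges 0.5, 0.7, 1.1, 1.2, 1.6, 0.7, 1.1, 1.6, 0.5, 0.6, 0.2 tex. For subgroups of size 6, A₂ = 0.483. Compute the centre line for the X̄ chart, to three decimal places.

65.827

X̄̄ = (65.6 + 65.9 + 66.0 + 65.8 + 65.9 + 65.7 + 66.0 + 65.7 + 66.0 + 65.7 + 65.8) / 11 = 724.1000 / 11 = 65.8273
CL = X̄̄ = 65.8273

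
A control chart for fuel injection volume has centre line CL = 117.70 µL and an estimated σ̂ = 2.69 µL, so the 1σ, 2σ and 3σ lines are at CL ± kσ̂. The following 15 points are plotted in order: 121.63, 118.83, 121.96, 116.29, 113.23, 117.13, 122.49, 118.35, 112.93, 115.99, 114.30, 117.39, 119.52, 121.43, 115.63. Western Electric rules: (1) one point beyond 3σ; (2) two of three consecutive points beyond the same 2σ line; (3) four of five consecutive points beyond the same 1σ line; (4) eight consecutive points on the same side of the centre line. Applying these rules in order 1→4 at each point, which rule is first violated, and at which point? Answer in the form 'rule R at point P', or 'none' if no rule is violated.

Zone of each point (C = within 1σ̂, B = 1σ̂–2σ̂, A = 2σ̂–3σ̂, * = beyond 3σ̂; sign = side of CL): 1:+B, 2:+C, 3:+B, 4:-C, 5:-B, 6:-C, 7:+B, 8:+C, 9:-B, 10:-C, 11:-B, 12:-C, 13:+C, 14:+B, 15:-C
No rule fires across all 15 points.

none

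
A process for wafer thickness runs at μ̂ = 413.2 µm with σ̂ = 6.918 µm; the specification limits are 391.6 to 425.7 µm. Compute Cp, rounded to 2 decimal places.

0.82

Cp = (USL − LSL) / (6σ̂) = (425.7 − 391.6) / (6 × 6.918) = 34.1000 / 41.5080 = 0.8215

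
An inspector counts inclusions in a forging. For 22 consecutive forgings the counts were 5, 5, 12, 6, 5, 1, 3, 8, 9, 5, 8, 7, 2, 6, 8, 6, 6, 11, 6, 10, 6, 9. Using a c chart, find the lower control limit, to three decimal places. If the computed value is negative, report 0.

c̄ = (5 + 5 + 12 + 6 + 5 + 1 + 3 + 8 + 9 + 5 + 8 + 7 + 2 + 6 + 8 + 6 + 6 + 11 + 6 + 10 + 6 + 9) / 22 = 144 / 22 = 6.5455
LCL = c̄ − 3√c̄ = 6.5455 − 3 × 2.5584 = -1.1298 → 0 (cannot be negative)

0.000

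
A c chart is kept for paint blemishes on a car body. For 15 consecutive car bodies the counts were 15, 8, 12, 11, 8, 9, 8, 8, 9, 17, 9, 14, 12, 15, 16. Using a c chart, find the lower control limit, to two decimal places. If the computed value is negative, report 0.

c̄ = (15 + 8 + 12 + 11 + 8 + 9 + 8 + 8 + 9 + 17 + 9 + 14 + 12 + 15 + 16) / 15 = 171 / 15 = 11.4000
LCL = c̄ − 3√c̄ = 11.4000 − 3 × 3.3764 = 1.2708

1.27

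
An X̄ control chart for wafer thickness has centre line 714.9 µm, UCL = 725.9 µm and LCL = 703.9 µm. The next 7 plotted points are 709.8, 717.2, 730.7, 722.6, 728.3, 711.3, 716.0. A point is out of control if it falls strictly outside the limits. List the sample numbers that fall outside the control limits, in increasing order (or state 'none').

3, 5

Compare each point to [703.9, 725.9]: sample 3 = 730.7 > UCL; sample 5 = 728.3 > UCL.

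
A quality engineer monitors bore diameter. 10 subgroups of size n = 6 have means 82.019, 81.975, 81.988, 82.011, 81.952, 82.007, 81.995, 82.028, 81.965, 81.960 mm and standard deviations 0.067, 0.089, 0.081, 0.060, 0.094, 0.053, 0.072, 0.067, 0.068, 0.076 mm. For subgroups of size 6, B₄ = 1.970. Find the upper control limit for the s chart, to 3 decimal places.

0.143

s̄ = (0.067 + 0.089 + 0.081 + 0.060 + 0.094 + 0.053 + 0.072 + 0.067 + 0.068 + 0.076) / 10 = 0.0727
UCL_s = B₄·s̄ = 1.970 × 0.0727 = 0.1432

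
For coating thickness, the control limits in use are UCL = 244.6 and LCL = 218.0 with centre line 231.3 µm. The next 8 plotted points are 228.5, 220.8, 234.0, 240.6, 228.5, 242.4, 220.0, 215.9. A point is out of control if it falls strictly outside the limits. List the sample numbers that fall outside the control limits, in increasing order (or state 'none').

8

Compare each point to [218.0, 244.6]: sample 8 = 215.9 < LCL.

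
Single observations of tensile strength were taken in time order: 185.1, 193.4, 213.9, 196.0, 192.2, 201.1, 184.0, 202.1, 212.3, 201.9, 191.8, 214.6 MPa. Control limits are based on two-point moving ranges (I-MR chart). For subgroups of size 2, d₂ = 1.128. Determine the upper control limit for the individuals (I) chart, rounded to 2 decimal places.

234.84

X̄ = (185.1 + 193.4 + 213.9 + 196.0 + 192.2 + 201.1 + 184.0 + 202.1 + 212.3 + 201.9 + 191.8 + 214.6) / 12 = 199.0333
Moving ranges: 8.3, 20.5, 17.9, 3.8, 8.9, 17.1, 18.1, 10.2, 10.4, 10.1, 22.8; M̄R̄ = 148.1000 / 11 = 13.4636
UCL = X̄ + 3·M̄R̄/d₂ = 199.0333 + 3 × 13.4636 / 1.128 = 234.8409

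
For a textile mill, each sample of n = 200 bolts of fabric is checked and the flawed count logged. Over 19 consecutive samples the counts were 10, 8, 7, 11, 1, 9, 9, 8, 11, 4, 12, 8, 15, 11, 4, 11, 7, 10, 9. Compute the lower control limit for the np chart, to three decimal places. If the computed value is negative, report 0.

0.038

p̄ = Σdᵢ / (k·n) = 165 / (19 × 200) = 0.04342
LCL = np̄ − 3·√(np̄(1−p̄)) = 8.6842 − 3 × 2.8822 = 0.0376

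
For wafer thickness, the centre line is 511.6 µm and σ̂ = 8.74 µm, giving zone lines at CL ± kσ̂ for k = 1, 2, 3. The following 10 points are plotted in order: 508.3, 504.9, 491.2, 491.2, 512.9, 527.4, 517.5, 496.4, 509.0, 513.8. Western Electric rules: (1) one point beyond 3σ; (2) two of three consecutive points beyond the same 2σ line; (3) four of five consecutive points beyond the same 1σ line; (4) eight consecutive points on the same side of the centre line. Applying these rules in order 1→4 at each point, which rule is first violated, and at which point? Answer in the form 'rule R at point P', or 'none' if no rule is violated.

rule 2 at point 4

Zone of each point (C = within 1σ̂, B = 1σ̂–2σ̂, A = 2σ̂–3σ̂, * = beyond 3σ̂; sign = side of CL): 1:-C, 2:-C, 3:-A, 4:-A, 5:+C, 6:+B, 7:+C, 8:-B, 9:-C, 10:+C
Rule 2 (two of three consecutive points beyond the same 2σ limit) is satisfied at point 4.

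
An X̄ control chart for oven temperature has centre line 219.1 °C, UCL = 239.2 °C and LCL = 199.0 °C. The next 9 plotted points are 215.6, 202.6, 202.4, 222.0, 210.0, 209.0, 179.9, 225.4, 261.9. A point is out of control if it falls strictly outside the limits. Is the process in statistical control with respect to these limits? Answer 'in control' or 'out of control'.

out of control

Compare each point to [199.0, 239.2]: sample 7 = 179.9 < LCL; sample 9 = 261.9 > UCL.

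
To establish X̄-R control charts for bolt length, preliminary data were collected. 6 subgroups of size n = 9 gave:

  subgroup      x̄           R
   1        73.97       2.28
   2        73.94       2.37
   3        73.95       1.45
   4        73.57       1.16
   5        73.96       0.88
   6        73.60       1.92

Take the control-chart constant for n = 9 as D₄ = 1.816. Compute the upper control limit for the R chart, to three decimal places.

R̄ = (2.28 + 2.37 + 1.45 + 1.16 + 0.88 + 1.92) / 6 = 10.0600 / 6 = 1.6767
UCL_R = D₄·R̄ = 1.816 × 1.6767 = 3.0448

3.045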